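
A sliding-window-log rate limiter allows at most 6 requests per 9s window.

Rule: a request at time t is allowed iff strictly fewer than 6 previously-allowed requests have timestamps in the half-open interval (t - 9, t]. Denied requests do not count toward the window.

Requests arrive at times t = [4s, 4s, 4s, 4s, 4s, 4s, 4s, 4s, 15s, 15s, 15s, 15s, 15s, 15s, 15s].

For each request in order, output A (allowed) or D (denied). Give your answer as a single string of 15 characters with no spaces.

Answer: AAAAAADDAAAAAAD

Derivation:
Tracking allowed requests in the window:
  req#1 t=4s: ALLOW
  req#2 t=4s: ALLOW
  req#3 t=4s: ALLOW
  req#4 t=4s: ALLOW
  req#5 t=4s: ALLOW
  req#6 t=4s: ALLOW
  req#7 t=4s: DENY
  req#8 t=4s: DENY
  req#9 t=15s: ALLOW
  req#10 t=15s: ALLOW
  req#11 t=15s: ALLOW
  req#12 t=15s: ALLOW
  req#13 t=15s: ALLOW
  req#14 t=15s: ALLOW
  req#15 t=15s: DENY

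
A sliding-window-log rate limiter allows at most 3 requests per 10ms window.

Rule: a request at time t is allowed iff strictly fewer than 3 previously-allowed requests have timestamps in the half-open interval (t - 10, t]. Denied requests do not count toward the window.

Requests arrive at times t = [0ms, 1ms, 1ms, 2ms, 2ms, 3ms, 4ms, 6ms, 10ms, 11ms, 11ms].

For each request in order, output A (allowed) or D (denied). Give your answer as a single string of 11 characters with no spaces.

Tracking allowed requests in the window:
  req#1 t=0ms: ALLOW
  req#2 t=1ms: ALLOW
  req#3 t=1ms: ALLOW
  req#4 t=2ms: DENY
  req#5 t=2ms: DENY
  req#6 t=3ms: DENY
  req#7 t=4ms: DENY
  req#8 t=6ms: DENY
  req#9 t=10ms: ALLOW
  req#10 t=11ms: ALLOW
  req#11 t=11ms: ALLOW

Answer: AAADDDDDAAA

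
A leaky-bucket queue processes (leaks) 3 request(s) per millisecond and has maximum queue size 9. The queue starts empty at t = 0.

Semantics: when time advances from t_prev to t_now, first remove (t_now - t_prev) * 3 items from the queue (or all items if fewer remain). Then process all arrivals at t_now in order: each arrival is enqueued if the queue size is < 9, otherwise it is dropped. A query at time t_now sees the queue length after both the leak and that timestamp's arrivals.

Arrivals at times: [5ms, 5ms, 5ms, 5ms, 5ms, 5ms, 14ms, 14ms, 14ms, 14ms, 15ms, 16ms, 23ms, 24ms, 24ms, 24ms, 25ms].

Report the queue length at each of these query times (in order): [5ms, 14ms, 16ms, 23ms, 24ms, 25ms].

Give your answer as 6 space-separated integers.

Queue lengths at query times:
  query t=5ms: backlog = 6
  query t=14ms: backlog = 4
  query t=16ms: backlog = 1
  query t=23ms: backlog = 1
  query t=24ms: backlog = 3
  query t=25ms: backlog = 1

Answer: 6 4 1 1 3 1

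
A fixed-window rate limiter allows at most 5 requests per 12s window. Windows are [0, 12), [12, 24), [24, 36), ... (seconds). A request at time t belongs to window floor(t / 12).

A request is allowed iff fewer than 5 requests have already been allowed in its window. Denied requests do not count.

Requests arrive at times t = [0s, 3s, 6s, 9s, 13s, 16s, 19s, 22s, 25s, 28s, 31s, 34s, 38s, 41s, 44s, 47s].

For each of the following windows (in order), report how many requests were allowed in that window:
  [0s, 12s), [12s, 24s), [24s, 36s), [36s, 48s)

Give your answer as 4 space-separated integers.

Processing requests:
  req#1 t=0s (window 0): ALLOW
  req#2 t=3s (window 0): ALLOW
  req#3 t=6s (window 0): ALLOW
  req#4 t=9s (window 0): ALLOW
  req#5 t=13s (window 1): ALLOW
  req#6 t=16s (window 1): ALLOW
  req#7 t=19s (window 1): ALLOW
  req#8 t=22s (window 1): ALLOW
  req#9 t=25s (window 2): ALLOW
  req#10 t=28s (window 2): ALLOW
  req#11 t=31s (window 2): ALLOW
  req#12 t=34s (window 2): ALLOW
  req#13 t=38s (window 3): ALLOW
  req#14 t=41s (window 3): ALLOW
  req#15 t=44s (window 3): ALLOW
  req#16 t=47s (window 3): ALLOW

Allowed counts by window: 4 4 4 4

Answer: 4 4 4 4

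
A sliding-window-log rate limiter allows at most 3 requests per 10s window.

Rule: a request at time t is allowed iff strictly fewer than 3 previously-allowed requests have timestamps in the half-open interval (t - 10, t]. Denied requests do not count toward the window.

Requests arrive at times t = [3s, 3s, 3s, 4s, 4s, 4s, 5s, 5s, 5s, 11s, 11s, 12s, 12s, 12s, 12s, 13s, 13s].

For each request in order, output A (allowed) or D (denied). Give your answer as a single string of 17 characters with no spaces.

Tracking allowed requests in the window:
  req#1 t=3s: ALLOW
  req#2 t=3s: ALLOW
  req#3 t=3s: ALLOW
  req#4 t=4s: DENY
  req#5 t=4s: DENY
  req#6 t=4s: DENY
  req#7 t=5s: DENY
  req#8 t=5s: DENY
  req#9 t=5s: DENY
  req#10 t=11s: DENY
  req#11 t=11s: DENY
  req#12 t=12s: DENY
  req#13 t=12s: DENY
  req#14 t=12s: DENY
  req#15 t=12s: DENY
  req#16 t=13s: ALLOW
  req#17 t=13s: ALLOW

Answer: AAADDDDDDDDDDDDAA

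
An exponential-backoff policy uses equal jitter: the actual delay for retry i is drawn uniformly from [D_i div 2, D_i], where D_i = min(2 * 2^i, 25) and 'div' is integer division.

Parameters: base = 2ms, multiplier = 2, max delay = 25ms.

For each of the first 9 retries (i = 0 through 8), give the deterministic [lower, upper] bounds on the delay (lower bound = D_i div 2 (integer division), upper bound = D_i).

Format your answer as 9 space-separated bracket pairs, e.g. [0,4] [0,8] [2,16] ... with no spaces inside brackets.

Computing bounds per retry:
  i=0: D_i=min(2*2^0,25)=2, bounds=[1,2]
  i=1: D_i=min(2*2^1,25)=4, bounds=[2,4]
  i=2: D_i=min(2*2^2,25)=8, bounds=[4,8]
  i=3: D_i=min(2*2^3,25)=16, bounds=[8,16]
  i=4: D_i=min(2*2^4,25)=25, bounds=[12,25]
  i=5: D_i=min(2*2^5,25)=25, bounds=[12,25]
  i=6: D_i=min(2*2^6,25)=25, bounds=[12,25]
  i=7: D_i=min(2*2^7,25)=25, bounds=[12,25]
  i=8: D_i=min(2*2^8,25)=25, bounds=[12,25]

Answer: [1,2] [2,4] [4,8] [8,16] [12,25] [12,25] [12,25] [12,25] [12,25]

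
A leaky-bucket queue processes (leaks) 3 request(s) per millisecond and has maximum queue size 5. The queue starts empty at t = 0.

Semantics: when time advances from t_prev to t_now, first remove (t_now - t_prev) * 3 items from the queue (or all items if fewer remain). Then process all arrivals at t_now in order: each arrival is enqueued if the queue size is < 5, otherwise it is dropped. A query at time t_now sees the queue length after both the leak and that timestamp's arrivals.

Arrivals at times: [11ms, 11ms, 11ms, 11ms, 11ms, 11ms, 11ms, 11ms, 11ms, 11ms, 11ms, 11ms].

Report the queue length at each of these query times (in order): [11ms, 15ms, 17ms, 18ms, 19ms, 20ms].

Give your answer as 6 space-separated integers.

Queue lengths at query times:
  query t=11ms: backlog = 5
  query t=15ms: backlog = 0
  query t=17ms: backlog = 0
  query t=18ms: backlog = 0
  query t=19ms: backlog = 0
  query t=20ms: backlog = 0

Answer: 5 0 0 0 0 0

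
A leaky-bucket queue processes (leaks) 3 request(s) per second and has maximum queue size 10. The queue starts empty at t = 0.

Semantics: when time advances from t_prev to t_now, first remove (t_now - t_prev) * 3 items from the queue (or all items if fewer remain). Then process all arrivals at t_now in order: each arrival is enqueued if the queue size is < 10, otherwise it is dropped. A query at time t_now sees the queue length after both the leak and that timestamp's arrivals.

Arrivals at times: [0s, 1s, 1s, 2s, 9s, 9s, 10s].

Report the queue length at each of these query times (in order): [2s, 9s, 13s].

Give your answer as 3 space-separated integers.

Queue lengths at query times:
  query t=2s: backlog = 1
  query t=9s: backlog = 2
  query t=13s: backlog = 0

Answer: 1 2 0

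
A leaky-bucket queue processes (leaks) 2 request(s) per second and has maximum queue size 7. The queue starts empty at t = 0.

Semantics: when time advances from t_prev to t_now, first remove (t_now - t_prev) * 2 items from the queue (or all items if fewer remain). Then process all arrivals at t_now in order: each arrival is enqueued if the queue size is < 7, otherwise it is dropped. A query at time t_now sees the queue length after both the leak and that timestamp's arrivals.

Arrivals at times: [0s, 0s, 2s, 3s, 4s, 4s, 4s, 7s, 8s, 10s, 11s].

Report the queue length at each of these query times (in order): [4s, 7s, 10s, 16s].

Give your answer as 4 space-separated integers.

Queue lengths at query times:
  query t=4s: backlog = 3
  query t=7s: backlog = 1
  query t=10s: backlog = 1
  query t=16s: backlog = 0

Answer: 3 1 1 0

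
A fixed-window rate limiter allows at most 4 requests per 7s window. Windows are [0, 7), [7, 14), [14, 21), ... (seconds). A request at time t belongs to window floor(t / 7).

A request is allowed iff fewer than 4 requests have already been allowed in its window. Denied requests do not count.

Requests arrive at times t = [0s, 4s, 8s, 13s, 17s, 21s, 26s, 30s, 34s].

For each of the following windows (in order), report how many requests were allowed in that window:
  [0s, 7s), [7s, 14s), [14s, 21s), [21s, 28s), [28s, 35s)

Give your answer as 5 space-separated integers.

Answer: 2 2 1 2 2

Derivation:
Processing requests:
  req#1 t=0s (window 0): ALLOW
  req#2 t=4s (window 0): ALLOW
  req#3 t=8s (window 1): ALLOW
  req#4 t=13s (window 1): ALLOW
  req#5 t=17s (window 2): ALLOW
  req#6 t=21s (window 3): ALLOW
  req#7 t=26s (window 3): ALLOW
  req#8 t=30s (window 4): ALLOW
  req#9 t=34s (window 4): ALLOW

Allowed counts by window: 2 2 1 2 2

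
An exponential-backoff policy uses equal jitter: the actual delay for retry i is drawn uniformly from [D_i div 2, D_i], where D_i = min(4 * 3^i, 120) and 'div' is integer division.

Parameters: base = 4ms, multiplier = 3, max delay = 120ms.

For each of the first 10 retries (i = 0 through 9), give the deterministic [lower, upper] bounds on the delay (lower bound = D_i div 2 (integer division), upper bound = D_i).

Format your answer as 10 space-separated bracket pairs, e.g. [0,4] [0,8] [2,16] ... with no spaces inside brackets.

Computing bounds per retry:
  i=0: D_i=min(4*3^0,120)=4, bounds=[2,4]
  i=1: D_i=min(4*3^1,120)=12, bounds=[6,12]
  i=2: D_i=min(4*3^2,120)=36, bounds=[18,36]
  i=3: D_i=min(4*3^3,120)=108, bounds=[54,108]
  i=4: D_i=min(4*3^4,120)=120, bounds=[60,120]
  i=5: D_i=min(4*3^5,120)=120, bounds=[60,120]
  i=6: D_i=min(4*3^6,120)=120, bounds=[60,120]
  i=7: D_i=min(4*3^7,120)=120, bounds=[60,120]
  i=8: D_i=min(4*3^8,120)=120, bounds=[60,120]
  i=9: D_i=min(4*3^9,120)=120, bounds=[60,120]

Answer: [2,4] [6,12] [18,36] [54,108] [60,120] [60,120] [60,120] [60,120] [60,120] [60,120]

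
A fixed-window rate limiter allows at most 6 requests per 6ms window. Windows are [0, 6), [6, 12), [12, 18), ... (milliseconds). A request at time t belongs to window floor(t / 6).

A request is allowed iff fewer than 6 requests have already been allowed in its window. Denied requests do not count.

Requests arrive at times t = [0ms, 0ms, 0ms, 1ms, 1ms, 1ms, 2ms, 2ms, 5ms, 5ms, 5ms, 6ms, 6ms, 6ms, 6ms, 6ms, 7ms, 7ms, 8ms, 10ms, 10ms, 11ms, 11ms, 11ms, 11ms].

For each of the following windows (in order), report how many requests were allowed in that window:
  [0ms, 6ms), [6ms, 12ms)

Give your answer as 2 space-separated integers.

Processing requests:
  req#1 t=0ms (window 0): ALLOW
  req#2 t=0ms (window 0): ALLOW
  req#3 t=0ms (window 0): ALLOW
  req#4 t=1ms (window 0): ALLOW
  req#5 t=1ms (window 0): ALLOW
  req#6 t=1ms (window 0): ALLOW
  req#7 t=2ms (window 0): DENY
  req#8 t=2ms (window 0): DENY
  req#9 t=5ms (window 0): DENY
  req#10 t=5ms (window 0): DENY
  req#11 t=5ms (window 0): DENY
  req#12 t=6ms (window 1): ALLOW
  req#13 t=6ms (window 1): ALLOW
  req#14 t=6ms (window 1): ALLOW
  req#15 t=6ms (window 1): ALLOW
  req#16 t=6ms (window 1): ALLOW
  req#17 t=7ms (window 1): ALLOW
  req#18 t=7ms (window 1): DENY
  req#19 t=8ms (window 1): DENY
  req#20 t=10ms (window 1): DENY
  req#21 t=10ms (window 1): DENY
  req#22 t=11ms (window 1): DENY
  req#23 t=11ms (window 1): DENY
  req#24 t=11ms (window 1): DENY
  req#25 t=11ms (window 1): DENY

Allowed counts by window: 6 6

Answer: 6 6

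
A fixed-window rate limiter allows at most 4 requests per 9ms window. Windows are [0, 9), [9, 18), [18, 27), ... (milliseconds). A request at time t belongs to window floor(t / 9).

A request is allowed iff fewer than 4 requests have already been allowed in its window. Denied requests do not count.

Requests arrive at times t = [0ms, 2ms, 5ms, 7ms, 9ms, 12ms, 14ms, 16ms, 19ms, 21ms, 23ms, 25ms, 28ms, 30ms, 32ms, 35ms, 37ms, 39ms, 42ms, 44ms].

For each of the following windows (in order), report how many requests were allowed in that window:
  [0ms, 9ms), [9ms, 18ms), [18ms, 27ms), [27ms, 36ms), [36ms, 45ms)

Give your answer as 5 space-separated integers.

Answer: 4 4 4 4 4

Derivation:
Processing requests:
  req#1 t=0ms (window 0): ALLOW
  req#2 t=2ms (window 0): ALLOW
  req#3 t=5ms (window 0): ALLOW
  req#4 t=7ms (window 0): ALLOW
  req#5 t=9ms (window 1): ALLOW
  req#6 t=12ms (window 1): ALLOW
  req#7 t=14ms (window 1): ALLOW
  req#8 t=16ms (window 1): ALLOW
  req#9 t=19ms (window 2): ALLOW
  req#10 t=21ms (window 2): ALLOW
  req#11 t=23ms (window 2): ALLOW
  req#12 t=25ms (window 2): ALLOW
  req#13 t=28ms (window 3): ALLOW
  req#14 t=30ms (window 3): ALLOW
  req#15 t=32ms (window 3): ALLOW
  req#16 t=35ms (window 3): ALLOW
  req#17 t=37ms (window 4): ALLOW
  req#18 t=39ms (window 4): ALLOW
  req#19 t=42ms (window 4): ALLOW
  req#20 t=44ms (window 4): ALLOW

Allowed counts by window: 4 4 4 4 4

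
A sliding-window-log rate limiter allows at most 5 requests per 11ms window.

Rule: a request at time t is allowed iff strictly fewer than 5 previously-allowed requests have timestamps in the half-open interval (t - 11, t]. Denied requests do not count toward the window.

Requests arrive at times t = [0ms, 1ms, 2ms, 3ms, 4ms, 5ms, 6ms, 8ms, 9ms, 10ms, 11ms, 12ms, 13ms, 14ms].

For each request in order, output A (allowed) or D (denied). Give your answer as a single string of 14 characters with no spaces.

Tracking allowed requests in the window:
  req#1 t=0ms: ALLOW
  req#2 t=1ms: ALLOW
  req#3 t=2ms: ALLOW
  req#4 t=3ms: ALLOW
  req#5 t=4ms: ALLOW
  req#6 t=5ms: DENY
  req#7 t=6ms: DENY
  req#8 t=8ms: DENY
  req#9 t=9ms: DENY
  req#10 t=10ms: DENY
  req#11 t=11ms: ALLOW
  req#12 t=12ms: ALLOW
  req#13 t=13ms: ALLOW
  req#14 t=14ms: ALLOW

Answer: AAAAADDDDDAAAA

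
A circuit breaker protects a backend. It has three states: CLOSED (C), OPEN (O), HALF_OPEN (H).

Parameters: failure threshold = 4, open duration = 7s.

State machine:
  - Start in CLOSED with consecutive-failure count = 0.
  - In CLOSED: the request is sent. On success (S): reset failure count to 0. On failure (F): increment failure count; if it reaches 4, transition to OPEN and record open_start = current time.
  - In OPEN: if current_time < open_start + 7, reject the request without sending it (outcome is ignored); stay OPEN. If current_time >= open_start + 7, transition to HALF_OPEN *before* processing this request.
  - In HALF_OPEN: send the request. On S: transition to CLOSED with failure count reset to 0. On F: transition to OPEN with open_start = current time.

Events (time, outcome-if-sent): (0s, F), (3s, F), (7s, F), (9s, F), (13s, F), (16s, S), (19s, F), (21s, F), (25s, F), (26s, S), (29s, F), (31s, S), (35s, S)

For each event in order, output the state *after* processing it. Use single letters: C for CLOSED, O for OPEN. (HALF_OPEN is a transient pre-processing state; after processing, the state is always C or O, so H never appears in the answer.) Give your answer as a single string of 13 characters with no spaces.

Answer: CCCOOCCCCCCCC

Derivation:
State after each event:
  event#1 t=0s outcome=F: state=CLOSED
  event#2 t=3s outcome=F: state=CLOSED
  event#3 t=7s outcome=F: state=CLOSED
  event#4 t=9s outcome=F: state=OPEN
  event#5 t=13s outcome=F: state=OPEN
  event#6 t=16s outcome=S: state=CLOSED
  event#7 t=19s outcome=F: state=CLOSED
  event#8 t=21s outcome=F: state=CLOSED
  event#9 t=25s outcome=F: state=CLOSED
  event#10 t=26s outcome=S: state=CLOSED
  event#11 t=29s outcome=F: state=CLOSED
  event#12 t=31s outcome=S: state=CLOSED
  event#13 t=35s outcome=S: state=CLOSED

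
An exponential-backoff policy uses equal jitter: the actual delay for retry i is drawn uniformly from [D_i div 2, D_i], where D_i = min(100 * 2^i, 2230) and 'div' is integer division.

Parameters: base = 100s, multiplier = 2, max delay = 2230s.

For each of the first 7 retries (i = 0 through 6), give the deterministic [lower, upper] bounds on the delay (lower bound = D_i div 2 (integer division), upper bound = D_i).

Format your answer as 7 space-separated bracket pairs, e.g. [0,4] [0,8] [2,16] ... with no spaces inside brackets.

Computing bounds per retry:
  i=0: D_i=min(100*2^0,2230)=100, bounds=[50,100]
  i=1: D_i=min(100*2^1,2230)=200, bounds=[100,200]
  i=2: D_i=min(100*2^2,2230)=400, bounds=[200,400]
  i=3: D_i=min(100*2^3,2230)=800, bounds=[400,800]
  i=4: D_i=min(100*2^4,2230)=1600, bounds=[800,1600]
  i=5: D_i=min(100*2^5,2230)=2230, bounds=[1115,2230]
  i=6: D_i=min(100*2^6,2230)=2230, bounds=[1115,2230]

Answer: [50,100] [100,200] [200,400] [400,800] [800,1600] [1115,2230] [1115,2230]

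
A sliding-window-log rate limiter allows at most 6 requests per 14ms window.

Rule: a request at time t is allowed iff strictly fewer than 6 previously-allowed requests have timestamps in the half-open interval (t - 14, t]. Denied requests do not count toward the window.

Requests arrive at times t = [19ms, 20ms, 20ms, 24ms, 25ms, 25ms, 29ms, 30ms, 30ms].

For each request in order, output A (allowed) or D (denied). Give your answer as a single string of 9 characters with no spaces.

Tracking allowed requests in the window:
  req#1 t=19ms: ALLOW
  req#2 t=20ms: ALLOW
  req#3 t=20ms: ALLOW
  req#4 t=24ms: ALLOW
  req#5 t=25ms: ALLOW
  req#6 t=25ms: ALLOW
  req#7 t=29ms: DENY
  req#8 t=30ms: DENY
  req#9 t=30ms: DENY

Answer: AAAAAADDD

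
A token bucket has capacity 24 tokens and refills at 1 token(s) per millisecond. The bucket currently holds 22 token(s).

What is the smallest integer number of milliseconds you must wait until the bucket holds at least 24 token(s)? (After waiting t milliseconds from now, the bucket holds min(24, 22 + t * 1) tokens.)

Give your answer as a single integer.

Need 22 + t * 1 >= 24, so t >= 2/1.
Smallest integer t = ceil(2/1) = 2.

Answer: 2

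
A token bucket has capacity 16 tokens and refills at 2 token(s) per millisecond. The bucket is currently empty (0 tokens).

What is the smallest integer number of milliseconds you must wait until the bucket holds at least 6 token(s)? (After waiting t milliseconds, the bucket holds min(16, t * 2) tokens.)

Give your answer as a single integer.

Answer: 3

Derivation:
Need t * 2 >= 6, so t >= 6/2.
Smallest integer t = ceil(6/2) = 3.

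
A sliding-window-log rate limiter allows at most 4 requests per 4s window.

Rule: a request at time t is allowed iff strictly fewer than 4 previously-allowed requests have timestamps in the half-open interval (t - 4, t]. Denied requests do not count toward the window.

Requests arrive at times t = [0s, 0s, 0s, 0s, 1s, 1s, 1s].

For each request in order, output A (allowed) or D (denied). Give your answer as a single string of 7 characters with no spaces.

Tracking allowed requests in the window:
  req#1 t=0s: ALLOW
  req#2 t=0s: ALLOW
  req#3 t=0s: ALLOW
  req#4 t=0s: ALLOW
  req#5 t=1s: DENY
  req#6 t=1s: DENY
  req#7 t=1s: DENY

Answer: AAAADDD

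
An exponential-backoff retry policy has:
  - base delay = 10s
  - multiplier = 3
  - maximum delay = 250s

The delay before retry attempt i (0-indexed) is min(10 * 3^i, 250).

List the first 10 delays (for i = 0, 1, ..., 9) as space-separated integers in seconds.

Computing each delay:
  i=0: min(10*3^0, 250) = 10
  i=1: min(10*3^1, 250) = 30
  i=2: min(10*3^2, 250) = 90
  i=3: min(10*3^3, 250) = 250
  i=4: min(10*3^4, 250) = 250
  i=5: min(10*3^5, 250) = 250
  i=6: min(10*3^6, 250) = 250
  i=7: min(10*3^7, 250) = 250
  i=8: min(10*3^8, 250) = 250
  i=9: min(10*3^9, 250) = 250

Answer: 10 30 90 250 250 250 250 250 250 250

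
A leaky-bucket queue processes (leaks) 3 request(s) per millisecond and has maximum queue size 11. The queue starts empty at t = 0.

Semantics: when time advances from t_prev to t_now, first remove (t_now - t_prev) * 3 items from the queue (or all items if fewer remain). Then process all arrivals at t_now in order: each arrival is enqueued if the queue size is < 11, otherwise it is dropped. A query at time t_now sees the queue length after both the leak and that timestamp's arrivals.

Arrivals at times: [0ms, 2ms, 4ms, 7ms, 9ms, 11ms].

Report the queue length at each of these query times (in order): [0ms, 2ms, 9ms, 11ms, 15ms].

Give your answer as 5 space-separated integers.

Queue lengths at query times:
  query t=0ms: backlog = 1
  query t=2ms: backlog = 1
  query t=9ms: backlog = 1
  query t=11ms: backlog = 1
  query t=15ms: backlog = 0

Answer: 1 1 1 1 0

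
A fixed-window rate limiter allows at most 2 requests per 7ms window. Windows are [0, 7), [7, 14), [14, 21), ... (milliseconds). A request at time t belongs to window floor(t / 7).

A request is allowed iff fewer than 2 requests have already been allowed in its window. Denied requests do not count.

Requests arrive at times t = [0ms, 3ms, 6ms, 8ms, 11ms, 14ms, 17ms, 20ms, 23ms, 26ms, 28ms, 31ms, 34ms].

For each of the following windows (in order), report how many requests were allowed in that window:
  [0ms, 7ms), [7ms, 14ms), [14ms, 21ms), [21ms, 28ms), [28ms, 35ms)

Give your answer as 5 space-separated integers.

Answer: 2 2 2 2 2

Derivation:
Processing requests:
  req#1 t=0ms (window 0): ALLOW
  req#2 t=3ms (window 0): ALLOW
  req#3 t=6ms (window 0): DENY
  req#4 t=8ms (window 1): ALLOW
  req#5 t=11ms (window 1): ALLOW
  req#6 t=14ms (window 2): ALLOW
  req#7 t=17ms (window 2): ALLOW
  req#8 t=20ms (window 2): DENY
  req#9 t=23ms (window 3): ALLOW
  req#10 t=26ms (window 3): ALLOW
  req#11 t=28ms (window 4): ALLOW
  req#12 t=31ms (window 4): ALLOW
  req#13 t=34ms (window 4): DENY

Allowed counts by window: 2 2 2 2 2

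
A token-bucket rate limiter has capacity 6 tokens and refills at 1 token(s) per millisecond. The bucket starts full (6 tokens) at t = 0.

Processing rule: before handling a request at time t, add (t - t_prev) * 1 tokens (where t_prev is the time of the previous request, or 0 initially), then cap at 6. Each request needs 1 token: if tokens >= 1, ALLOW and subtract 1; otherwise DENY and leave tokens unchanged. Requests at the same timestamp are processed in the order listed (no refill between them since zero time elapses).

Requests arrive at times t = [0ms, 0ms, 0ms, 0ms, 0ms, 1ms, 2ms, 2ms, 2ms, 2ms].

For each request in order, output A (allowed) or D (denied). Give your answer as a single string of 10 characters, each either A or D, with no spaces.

Simulating step by step:
  req#1 t=0ms: ALLOW
  req#2 t=0ms: ALLOW
  req#3 t=0ms: ALLOW
  req#4 t=0ms: ALLOW
  req#5 t=0ms: ALLOW
  req#6 t=1ms: ALLOW
  req#7 t=2ms: ALLOW
  req#8 t=2ms: ALLOW
  req#9 t=2ms: DENY
  req#10 t=2ms: DENY

Answer: AAAAAAAADD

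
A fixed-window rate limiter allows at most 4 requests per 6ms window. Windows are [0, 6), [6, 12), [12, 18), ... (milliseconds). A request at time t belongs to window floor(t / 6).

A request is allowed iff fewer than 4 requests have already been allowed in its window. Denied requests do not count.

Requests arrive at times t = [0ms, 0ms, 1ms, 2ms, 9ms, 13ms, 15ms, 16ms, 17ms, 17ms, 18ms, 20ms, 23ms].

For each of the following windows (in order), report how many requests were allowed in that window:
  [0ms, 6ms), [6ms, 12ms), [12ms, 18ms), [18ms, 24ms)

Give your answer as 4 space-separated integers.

Processing requests:
  req#1 t=0ms (window 0): ALLOW
  req#2 t=0ms (window 0): ALLOW
  req#3 t=1ms (window 0): ALLOW
  req#4 t=2ms (window 0): ALLOW
  req#5 t=9ms (window 1): ALLOW
  req#6 t=13ms (window 2): ALLOW
  req#7 t=15ms (window 2): ALLOW
  req#8 t=16ms (window 2): ALLOW
  req#9 t=17ms (window 2): ALLOW
  req#10 t=17ms (window 2): DENY
  req#11 t=18ms (window 3): ALLOW
  req#12 t=20ms (window 3): ALLOW
  req#13 t=23ms (window 3): ALLOW

Allowed counts by window: 4 1 4 3

Answer: 4 1 4 3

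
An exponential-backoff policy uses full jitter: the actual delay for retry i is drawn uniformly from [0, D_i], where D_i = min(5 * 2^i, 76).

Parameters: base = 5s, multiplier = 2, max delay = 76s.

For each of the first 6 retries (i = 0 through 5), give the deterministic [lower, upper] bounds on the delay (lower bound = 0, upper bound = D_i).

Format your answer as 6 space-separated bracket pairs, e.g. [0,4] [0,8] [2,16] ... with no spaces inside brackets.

Answer: [0,5] [0,10] [0,20] [0,40] [0,76] [0,76]

Derivation:
Computing bounds per retry:
  i=0: D_i=min(5*2^0,76)=5, bounds=[0,5]
  i=1: D_i=min(5*2^1,76)=10, bounds=[0,10]
  i=2: D_i=min(5*2^2,76)=20, bounds=[0,20]
  i=3: D_i=min(5*2^3,76)=40, bounds=[0,40]
  i=4: D_i=min(5*2^4,76)=76, bounds=[0,76]
  i=5: D_i=min(5*2^5,76)=76, bounds=[0,76]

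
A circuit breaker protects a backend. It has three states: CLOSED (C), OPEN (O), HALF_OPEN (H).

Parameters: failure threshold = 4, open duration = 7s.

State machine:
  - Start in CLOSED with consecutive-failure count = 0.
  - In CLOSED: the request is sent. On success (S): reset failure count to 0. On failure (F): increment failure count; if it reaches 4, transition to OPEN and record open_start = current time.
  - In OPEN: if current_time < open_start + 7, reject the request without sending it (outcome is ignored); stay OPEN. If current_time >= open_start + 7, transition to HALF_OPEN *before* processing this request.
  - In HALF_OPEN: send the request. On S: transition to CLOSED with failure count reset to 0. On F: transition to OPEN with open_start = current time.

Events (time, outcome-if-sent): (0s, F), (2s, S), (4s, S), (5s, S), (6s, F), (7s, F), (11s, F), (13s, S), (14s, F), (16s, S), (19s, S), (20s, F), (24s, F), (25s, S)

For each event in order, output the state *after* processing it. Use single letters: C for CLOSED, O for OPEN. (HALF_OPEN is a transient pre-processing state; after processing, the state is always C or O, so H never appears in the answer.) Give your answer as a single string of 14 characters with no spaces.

State after each event:
  event#1 t=0s outcome=F: state=CLOSED
  event#2 t=2s outcome=S: state=CLOSED
  event#3 t=4s outcome=S: state=CLOSED
  event#4 t=5s outcome=S: state=CLOSED
  event#5 t=6s outcome=F: state=CLOSED
  event#6 t=7s outcome=F: state=CLOSED
  event#7 t=11s outcome=F: state=CLOSED
  event#8 t=13s outcome=S: state=CLOSED
  event#9 t=14s outcome=F: state=CLOSED
  event#10 t=16s outcome=S: state=CLOSED
  event#11 t=19s outcome=S: state=CLOSED
  event#12 t=20s outcome=F: state=CLOSED
  event#13 t=24s outcome=F: state=CLOSED
  event#14 t=25s outcome=S: state=CLOSED

Answer: CCCCCCCCCCCCCC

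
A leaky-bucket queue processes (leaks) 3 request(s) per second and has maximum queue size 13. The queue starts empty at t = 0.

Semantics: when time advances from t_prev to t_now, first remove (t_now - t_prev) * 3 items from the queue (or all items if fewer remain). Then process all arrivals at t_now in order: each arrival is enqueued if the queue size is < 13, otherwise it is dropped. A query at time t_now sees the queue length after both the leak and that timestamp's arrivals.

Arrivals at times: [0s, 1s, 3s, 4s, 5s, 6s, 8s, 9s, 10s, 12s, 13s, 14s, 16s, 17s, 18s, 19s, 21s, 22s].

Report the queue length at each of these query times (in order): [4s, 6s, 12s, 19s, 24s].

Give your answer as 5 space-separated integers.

Answer: 1 1 1 1 0

Derivation:
Queue lengths at query times:
  query t=4s: backlog = 1
  query t=6s: backlog = 1
  query t=12s: backlog = 1
  query t=19s: backlog = 1
  query t=24s: backlog = 0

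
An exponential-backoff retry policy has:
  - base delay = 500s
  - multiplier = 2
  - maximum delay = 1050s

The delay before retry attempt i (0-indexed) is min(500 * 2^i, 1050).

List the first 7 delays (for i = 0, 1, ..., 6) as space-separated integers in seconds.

Computing each delay:
  i=0: min(500*2^0, 1050) = 500
  i=1: min(500*2^1, 1050) = 1000
  i=2: min(500*2^2, 1050) = 1050
  i=3: min(500*2^3, 1050) = 1050
  i=4: min(500*2^4, 1050) = 1050
  i=5: min(500*2^5, 1050) = 1050
  i=6: min(500*2^6, 1050) = 1050

Answer: 500 1000 1050 1050 1050 1050 1050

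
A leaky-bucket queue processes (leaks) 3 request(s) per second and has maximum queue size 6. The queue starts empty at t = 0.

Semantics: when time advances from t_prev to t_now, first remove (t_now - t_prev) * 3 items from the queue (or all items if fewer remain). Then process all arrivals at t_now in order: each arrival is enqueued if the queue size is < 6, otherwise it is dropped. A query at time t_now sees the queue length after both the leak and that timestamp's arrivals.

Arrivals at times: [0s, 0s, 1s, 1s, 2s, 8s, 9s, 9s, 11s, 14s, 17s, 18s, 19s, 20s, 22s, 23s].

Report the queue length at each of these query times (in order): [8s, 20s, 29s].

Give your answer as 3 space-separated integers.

Queue lengths at query times:
  query t=8s: backlog = 1
  query t=20s: backlog = 1
  query t=29s: backlog = 0

Answer: 1 1 0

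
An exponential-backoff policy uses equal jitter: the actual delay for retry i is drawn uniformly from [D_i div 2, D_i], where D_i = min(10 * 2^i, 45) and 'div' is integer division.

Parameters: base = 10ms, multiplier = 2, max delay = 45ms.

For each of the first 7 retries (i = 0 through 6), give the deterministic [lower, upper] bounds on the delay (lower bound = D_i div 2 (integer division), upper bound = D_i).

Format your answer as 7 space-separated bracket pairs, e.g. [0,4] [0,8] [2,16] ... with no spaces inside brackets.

Computing bounds per retry:
  i=0: D_i=min(10*2^0,45)=10, bounds=[5,10]
  i=1: D_i=min(10*2^1,45)=20, bounds=[10,20]
  i=2: D_i=min(10*2^2,45)=40, bounds=[20,40]
  i=3: D_i=min(10*2^3,45)=45, bounds=[22,45]
  i=4: D_i=min(10*2^4,45)=45, bounds=[22,45]
  i=5: D_i=min(10*2^5,45)=45, bounds=[22,45]
  i=6: D_i=min(10*2^6,45)=45, bounds=[22,45]

Answer: [5,10] [10,20] [20,40] [22,45] [22,45] [22,45] [22,45]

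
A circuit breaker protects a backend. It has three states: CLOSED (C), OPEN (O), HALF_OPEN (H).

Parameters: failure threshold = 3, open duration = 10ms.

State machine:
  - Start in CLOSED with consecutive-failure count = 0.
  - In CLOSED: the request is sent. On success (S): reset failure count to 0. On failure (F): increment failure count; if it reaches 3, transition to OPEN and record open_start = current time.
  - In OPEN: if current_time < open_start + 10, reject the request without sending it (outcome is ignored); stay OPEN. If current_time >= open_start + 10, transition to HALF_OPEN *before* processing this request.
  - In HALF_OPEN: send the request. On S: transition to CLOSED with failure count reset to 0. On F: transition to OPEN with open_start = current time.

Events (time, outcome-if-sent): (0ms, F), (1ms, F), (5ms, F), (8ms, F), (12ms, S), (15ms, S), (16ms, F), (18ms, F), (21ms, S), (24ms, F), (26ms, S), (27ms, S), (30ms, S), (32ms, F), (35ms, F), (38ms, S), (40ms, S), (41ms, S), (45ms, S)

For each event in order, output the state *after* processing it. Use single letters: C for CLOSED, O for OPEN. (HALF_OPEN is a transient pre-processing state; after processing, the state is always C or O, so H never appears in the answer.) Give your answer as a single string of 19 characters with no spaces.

State after each event:
  event#1 t=0ms outcome=F: state=CLOSED
  event#2 t=1ms outcome=F: state=CLOSED
  event#3 t=5ms outcome=F: state=OPEN
  event#4 t=8ms outcome=F: state=OPEN
  event#5 t=12ms outcome=S: state=OPEN
  event#6 t=15ms outcome=S: state=CLOSED
  event#7 t=16ms outcome=F: state=CLOSED
  event#8 t=18ms outcome=F: state=CLOSED
  event#9 t=21ms outcome=S: state=CLOSED
  event#10 t=24ms outcome=F: state=CLOSED
  event#11 t=26ms outcome=S: state=CLOSED
  event#12 t=27ms outcome=S: state=CLOSED
  event#13 t=30ms outcome=S: state=CLOSED
  event#14 t=32ms outcome=F: state=CLOSED
  event#15 t=35ms outcome=F: state=CLOSED
  event#16 t=38ms outcome=S: state=CLOSED
  event#17 t=40ms outcome=S: state=CLOSED
  event#18 t=41ms outcome=S: state=CLOSED
  event#19 t=45ms outcome=S: state=CLOSED

Answer: CCOOOCCCCCCCCCCCCCC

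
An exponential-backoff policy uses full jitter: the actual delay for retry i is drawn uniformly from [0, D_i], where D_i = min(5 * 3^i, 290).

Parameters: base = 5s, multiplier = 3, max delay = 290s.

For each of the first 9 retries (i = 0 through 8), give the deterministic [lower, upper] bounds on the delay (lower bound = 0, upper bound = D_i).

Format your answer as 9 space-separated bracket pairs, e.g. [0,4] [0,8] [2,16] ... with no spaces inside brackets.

Computing bounds per retry:
  i=0: D_i=min(5*3^0,290)=5, bounds=[0,5]
  i=1: D_i=min(5*3^1,290)=15, bounds=[0,15]
  i=2: D_i=min(5*3^2,290)=45, bounds=[0,45]
  i=3: D_i=min(5*3^3,290)=135, bounds=[0,135]
  i=4: D_i=min(5*3^4,290)=290, bounds=[0,290]
  i=5: D_i=min(5*3^5,290)=290, bounds=[0,290]
  i=6: D_i=min(5*3^6,290)=290, bounds=[0,290]
  i=7: D_i=min(5*3^7,290)=290, bounds=[0,290]
  i=8: D_i=min(5*3^8,290)=290, bounds=[0,290]

Answer: [0,5] [0,15] [0,45] [0,135] [0,290] [0,290] [0,290] [0,290] [0,290]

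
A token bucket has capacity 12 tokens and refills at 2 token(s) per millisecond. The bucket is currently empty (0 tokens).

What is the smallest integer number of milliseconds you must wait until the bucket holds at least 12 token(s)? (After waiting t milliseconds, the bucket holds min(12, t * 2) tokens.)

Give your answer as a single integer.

Answer: 6

Derivation:
Need t * 2 >= 12, so t >= 12/2.
Smallest integer t = ceil(12/2) = 6.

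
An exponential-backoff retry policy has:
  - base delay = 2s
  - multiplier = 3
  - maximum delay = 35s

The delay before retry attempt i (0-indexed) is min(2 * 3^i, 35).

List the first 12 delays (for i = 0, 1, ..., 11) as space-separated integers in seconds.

Computing each delay:
  i=0: min(2*3^0, 35) = 2
  i=1: min(2*3^1, 35) = 6
  i=2: min(2*3^2, 35) = 18
  i=3: min(2*3^3, 35) = 35
  i=4: min(2*3^4, 35) = 35
  i=5: min(2*3^5, 35) = 35
  i=6: min(2*3^6, 35) = 35
  i=7: min(2*3^7, 35) = 35
  i=8: min(2*3^8, 35) = 35
  i=9: min(2*3^9, 35) = 35
  i=10: min(2*3^10, 35) = 35
  i=11: min(2*3^11, 35) = 35

Answer: 2 6 18 35 35 35 35 35 35 35 35 35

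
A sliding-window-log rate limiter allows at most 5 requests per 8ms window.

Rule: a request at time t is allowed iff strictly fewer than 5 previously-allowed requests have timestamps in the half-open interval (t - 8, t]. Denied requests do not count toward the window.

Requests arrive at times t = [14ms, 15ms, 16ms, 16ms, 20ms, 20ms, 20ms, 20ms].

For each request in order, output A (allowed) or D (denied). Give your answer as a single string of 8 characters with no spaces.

Answer: AAAAADDD

Derivation:
Tracking allowed requests in the window:
  req#1 t=14ms: ALLOW
  req#2 t=15ms: ALLOW
  req#3 t=16ms: ALLOW
  req#4 t=16ms: ALLOW
  req#5 t=20ms: ALLOW
  req#6 t=20ms: DENY
  req#7 t=20ms: DENY
  req#8 t=20ms: DENY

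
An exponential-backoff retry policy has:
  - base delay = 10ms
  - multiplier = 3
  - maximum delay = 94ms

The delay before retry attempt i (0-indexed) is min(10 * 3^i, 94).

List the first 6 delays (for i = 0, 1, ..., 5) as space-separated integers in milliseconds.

Computing each delay:
  i=0: min(10*3^0, 94) = 10
  i=1: min(10*3^1, 94) = 30
  i=2: min(10*3^2, 94) = 90
  i=3: min(10*3^3, 94) = 94
  i=4: min(10*3^4, 94) = 94
  i=5: min(10*3^5, 94) = 94

Answer: 10 30 90 94 94 94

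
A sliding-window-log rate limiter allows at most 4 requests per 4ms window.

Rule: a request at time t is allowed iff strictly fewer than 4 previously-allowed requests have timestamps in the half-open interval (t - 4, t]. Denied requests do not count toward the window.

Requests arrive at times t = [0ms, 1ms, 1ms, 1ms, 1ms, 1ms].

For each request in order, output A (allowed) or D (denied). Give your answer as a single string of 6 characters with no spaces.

Answer: AAAADD

Derivation:
Tracking allowed requests in the window:
  req#1 t=0ms: ALLOW
  req#2 t=1ms: ALLOW
  req#3 t=1ms: ALLOW
  req#4 t=1ms: ALLOW
  req#5 t=1ms: DENY
  req#6 t=1ms: DENY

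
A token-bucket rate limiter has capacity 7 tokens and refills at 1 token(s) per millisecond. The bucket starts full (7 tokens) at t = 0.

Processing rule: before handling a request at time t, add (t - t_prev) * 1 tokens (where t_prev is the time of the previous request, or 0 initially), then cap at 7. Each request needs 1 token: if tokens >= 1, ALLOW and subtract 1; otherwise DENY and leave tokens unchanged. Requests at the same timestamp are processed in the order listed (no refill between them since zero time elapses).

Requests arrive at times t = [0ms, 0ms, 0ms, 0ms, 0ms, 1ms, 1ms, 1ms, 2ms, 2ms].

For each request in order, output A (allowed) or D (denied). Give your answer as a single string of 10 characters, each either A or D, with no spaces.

Answer: AAAAAAAAAD

Derivation:
Simulating step by step:
  req#1 t=0ms: ALLOW
  req#2 t=0ms: ALLOW
  req#3 t=0ms: ALLOW
  req#4 t=0ms: ALLOW
  req#5 t=0ms: ALLOW
  req#6 t=1ms: ALLOW
  req#7 t=1ms: ALLOW
  req#8 t=1ms: ALLOW
  req#9 t=2ms: ALLOW
  req#10 t=2ms: DENY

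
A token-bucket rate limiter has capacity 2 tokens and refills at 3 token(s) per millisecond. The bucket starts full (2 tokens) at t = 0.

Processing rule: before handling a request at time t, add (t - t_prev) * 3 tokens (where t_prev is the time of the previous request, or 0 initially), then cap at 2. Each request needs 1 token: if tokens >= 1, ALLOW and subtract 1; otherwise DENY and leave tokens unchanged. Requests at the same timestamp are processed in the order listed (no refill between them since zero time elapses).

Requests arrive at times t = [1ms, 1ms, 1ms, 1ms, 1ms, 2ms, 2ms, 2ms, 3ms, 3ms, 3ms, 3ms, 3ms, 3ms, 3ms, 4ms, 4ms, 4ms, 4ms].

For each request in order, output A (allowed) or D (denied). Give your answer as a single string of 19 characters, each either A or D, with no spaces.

Simulating step by step:
  req#1 t=1ms: ALLOW
  req#2 t=1ms: ALLOW
  req#3 t=1ms: DENY
  req#4 t=1ms: DENY
  req#5 t=1ms: DENY
  req#6 t=2ms: ALLOW
  req#7 t=2ms: ALLOW
  req#8 t=2ms: DENY
  req#9 t=3ms: ALLOW
  req#10 t=3ms: ALLOW
  req#11 t=3ms: DENY
  req#12 t=3ms: DENY
  req#13 t=3ms: DENY
  req#14 t=3ms: DENY
  req#15 t=3ms: DENY
  req#16 t=4ms: ALLOW
  req#17 t=4ms: ALLOW
  req#18 t=4ms: DENY
  req#19 t=4ms: DENY

Answer: AADDDAADAADDDDDAADD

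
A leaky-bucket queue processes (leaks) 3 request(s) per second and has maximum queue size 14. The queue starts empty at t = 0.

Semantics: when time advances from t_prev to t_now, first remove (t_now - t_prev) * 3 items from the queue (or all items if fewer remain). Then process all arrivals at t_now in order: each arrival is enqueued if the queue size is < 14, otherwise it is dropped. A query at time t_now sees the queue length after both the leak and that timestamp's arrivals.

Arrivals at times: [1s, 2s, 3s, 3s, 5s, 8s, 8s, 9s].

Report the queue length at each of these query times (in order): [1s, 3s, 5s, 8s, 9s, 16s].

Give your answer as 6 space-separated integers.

Answer: 1 2 1 2 1 0

Derivation:
Queue lengths at query times:
  query t=1s: backlog = 1
  query t=3s: backlog = 2
  query t=5s: backlog = 1
  query t=8s: backlog = 2
  query t=9s: backlog = 1
  query t=16s: backlog = 0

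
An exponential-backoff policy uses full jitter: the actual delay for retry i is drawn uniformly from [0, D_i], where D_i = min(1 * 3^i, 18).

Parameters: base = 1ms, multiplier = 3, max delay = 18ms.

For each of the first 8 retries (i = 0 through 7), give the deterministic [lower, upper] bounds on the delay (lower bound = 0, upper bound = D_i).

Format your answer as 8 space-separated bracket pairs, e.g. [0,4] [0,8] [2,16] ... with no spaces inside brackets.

Answer: [0,1] [0,3] [0,9] [0,18] [0,18] [0,18] [0,18] [0,18]

Derivation:
Computing bounds per retry:
  i=0: D_i=min(1*3^0,18)=1, bounds=[0,1]
  i=1: D_i=min(1*3^1,18)=3, bounds=[0,3]
  i=2: D_i=min(1*3^2,18)=9, bounds=[0,9]
  i=3: D_i=min(1*3^3,18)=18, bounds=[0,18]
  i=4: D_i=min(1*3^4,18)=18, bounds=[0,18]
  i=5: D_i=min(1*3^5,18)=18, bounds=[0,18]
  i=6: D_i=min(1*3^6,18)=18, bounds=[0,18]
  i=7: D_i=min(1*3^7,18)=18, bounds=[0,18]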